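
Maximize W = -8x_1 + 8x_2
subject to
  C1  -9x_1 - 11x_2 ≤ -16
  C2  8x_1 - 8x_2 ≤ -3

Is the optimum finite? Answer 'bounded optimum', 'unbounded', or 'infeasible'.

From the feasible point (19/32, 31/32), moving in the direction (-11, 9) keeps every constraint satisfied while W increases without bound.

unbounded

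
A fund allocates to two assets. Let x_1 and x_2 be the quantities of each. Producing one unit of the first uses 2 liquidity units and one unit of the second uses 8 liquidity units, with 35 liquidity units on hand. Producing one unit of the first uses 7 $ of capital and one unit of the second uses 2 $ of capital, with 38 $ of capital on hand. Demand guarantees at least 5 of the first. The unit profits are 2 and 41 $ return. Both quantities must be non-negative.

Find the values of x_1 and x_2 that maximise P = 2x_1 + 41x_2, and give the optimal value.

Extreme points and P = 2x_1 + 41x_2:
  (38/7, 0) → P = 76/7
  (5, 0) → P = 10
  (5, 3/2) → P = 143/2

The binding constraints are 7x_1 + 2x_2 = 38 and x_1 = 5.
Solving simultaneously gives x_1 = 5, x_2 = 3/2.

x_1 = 5, x_2 = 3/2, maximum P = 143/2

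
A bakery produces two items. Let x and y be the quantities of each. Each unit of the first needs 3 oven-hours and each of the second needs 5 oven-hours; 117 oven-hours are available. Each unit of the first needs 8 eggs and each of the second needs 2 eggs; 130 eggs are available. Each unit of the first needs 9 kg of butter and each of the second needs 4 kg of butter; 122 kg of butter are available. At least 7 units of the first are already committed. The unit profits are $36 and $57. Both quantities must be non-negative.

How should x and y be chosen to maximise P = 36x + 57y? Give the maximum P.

At the optimal vertex, 9x + 4y = 122 and x = 7.
Solving simultaneously gives x = 7, y = 59/4.

x = 7, y = 59/4, maximum P = 4371/4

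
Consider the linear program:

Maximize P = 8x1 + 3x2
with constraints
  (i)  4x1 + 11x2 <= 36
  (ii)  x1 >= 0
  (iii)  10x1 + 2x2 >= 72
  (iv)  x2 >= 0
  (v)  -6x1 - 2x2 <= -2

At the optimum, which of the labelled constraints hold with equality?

Feasible corners and P = 8x1 + 3x2:
  (120/17, 12/17) → P = 996/17
  (9, 0) → P = 72
  (36/5, 0) → P = 288/5

The maximum is at (9, 0). Substituting into each constraint, equality holds for (i) and (iv); the remaining constraints have slack.

(i) and (iv)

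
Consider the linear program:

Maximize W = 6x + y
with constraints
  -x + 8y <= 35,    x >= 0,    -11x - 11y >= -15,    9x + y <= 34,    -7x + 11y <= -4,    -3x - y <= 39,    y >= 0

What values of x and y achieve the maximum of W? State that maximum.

x = 15/11, y = 0, maximum W = 90/11

The optimum lies where -11x - 11y = -15 and y = 0.
Solving simultaneously gives x = 15/11, y = 0.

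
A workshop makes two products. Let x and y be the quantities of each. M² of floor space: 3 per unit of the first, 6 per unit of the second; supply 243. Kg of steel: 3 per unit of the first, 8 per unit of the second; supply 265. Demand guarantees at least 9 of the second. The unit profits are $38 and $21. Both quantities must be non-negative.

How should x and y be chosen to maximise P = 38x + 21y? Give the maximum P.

Corner points and P = 38x + 21y:
  (0, 265/8) → P = 5565/8
  (0, 9) → P = 189
  (59, 11) → P = 2473
  (63, 9) → P = 2583

x = 63, y = 9, maximum P = 2583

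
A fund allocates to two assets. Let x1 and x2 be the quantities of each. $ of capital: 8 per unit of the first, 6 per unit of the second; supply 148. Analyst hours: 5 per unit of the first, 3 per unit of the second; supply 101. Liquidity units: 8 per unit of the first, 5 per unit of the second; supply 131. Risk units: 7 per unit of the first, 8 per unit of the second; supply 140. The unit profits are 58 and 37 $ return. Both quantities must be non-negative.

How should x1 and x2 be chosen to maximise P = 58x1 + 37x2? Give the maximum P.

Extreme points and P = 58x1 + 37x2:
  (0, 0) → P = 0
  (0, 35/2) → P = 1295/2
  (131/8, 0) → P = 3799/4
  (12, 7) → P = 955

The binding constraints are 8x1 + 5x2 = 131 and 7x1 + 8x2 = 140.
Solving simultaneously gives x1 = 12, x2 = 7.

x1 = 12, x2 = 7, maximum P = 955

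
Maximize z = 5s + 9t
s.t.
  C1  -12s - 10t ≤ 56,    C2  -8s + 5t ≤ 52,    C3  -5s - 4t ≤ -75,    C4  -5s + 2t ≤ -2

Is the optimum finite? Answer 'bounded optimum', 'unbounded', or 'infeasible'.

unbounded

From the feasible point (487, -590), moving in the direction (5, 8) keeps every constraint satisfied while z increases without bound.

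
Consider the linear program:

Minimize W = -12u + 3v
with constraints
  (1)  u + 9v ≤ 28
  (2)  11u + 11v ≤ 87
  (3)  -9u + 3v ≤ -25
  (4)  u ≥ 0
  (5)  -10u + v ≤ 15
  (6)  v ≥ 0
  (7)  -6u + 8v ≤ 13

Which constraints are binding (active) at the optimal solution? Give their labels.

(2) and (6)

Vertices and W = -12u + 3v:
  (475/88, 221/88) → W = -5037/88
  (103/28, 227/84) → W = -1009/28
  (87/11, 0) → W = -1044/11
  (25/9, 0) → W = -100/3

The minimum is at (87/11, 0). Substituting into each constraint, equality holds for (2) and (6); the remaining constraints have slack.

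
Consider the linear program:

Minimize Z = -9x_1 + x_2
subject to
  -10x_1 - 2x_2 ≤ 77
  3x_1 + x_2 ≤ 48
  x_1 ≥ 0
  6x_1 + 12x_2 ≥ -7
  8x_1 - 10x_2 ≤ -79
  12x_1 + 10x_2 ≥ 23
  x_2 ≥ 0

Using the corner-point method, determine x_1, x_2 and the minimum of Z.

x_1 = 401/38, x_2 = 621/38, minimum Z = -1494/19

Vertices and Z = -9x_1 + x_2:
  (0, 48) → Z = 48
  (401/38, 621/38) → Z = -1494/19
  (0, 79/10) → Z = 79/10

The optimum lies where 3x_1 + x_2 = 48 and 8x_1 - 10x_2 = -79.
Solving simultaneously gives x_1 = 401/38, x_2 = 621/38.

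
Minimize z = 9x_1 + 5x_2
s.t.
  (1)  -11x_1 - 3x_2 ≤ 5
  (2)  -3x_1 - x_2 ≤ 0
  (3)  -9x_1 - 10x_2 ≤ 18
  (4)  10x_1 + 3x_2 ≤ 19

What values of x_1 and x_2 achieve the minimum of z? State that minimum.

x_1 = 6/7, x_2 = -18/7, minimum z = -36/7

Vertices and z = 9x_1 + 5x_2:
  (-5/2, 15/2) → z = 15
  (-24, 259/3) → z = 647/3
  (6/7, -18/7) → z = -36/7
  (244/73, -351/73) → z = 441/73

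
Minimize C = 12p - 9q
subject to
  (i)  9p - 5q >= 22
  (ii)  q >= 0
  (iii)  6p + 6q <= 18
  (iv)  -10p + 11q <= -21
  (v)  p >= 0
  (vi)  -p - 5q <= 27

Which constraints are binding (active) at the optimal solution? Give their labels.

(i) and (iii)

Corner points and C = 12p - 9q:
  (22/9, 0) → C = 88/3
  (37/14, 5/14) → C = 57/2
  (3, 0) → C = 36

The minimum is at (37/14, 5/14). Substituting into each constraint, equality holds for (i) and (iii); the remaining constraints have slack.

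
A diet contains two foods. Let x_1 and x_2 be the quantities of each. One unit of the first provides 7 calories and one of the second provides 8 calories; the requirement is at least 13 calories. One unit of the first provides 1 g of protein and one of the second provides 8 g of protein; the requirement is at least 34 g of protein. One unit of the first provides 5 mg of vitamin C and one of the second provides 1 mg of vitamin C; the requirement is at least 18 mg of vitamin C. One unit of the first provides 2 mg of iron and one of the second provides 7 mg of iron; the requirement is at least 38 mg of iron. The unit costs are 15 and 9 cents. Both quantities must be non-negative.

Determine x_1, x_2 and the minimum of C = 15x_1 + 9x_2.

Extreme points and C = 15x_1 + 9x_2:
  (0, 18) → C = 162
  (34, 0) → C = 510
  (22/3, 10/3) → C = 140
  (8/3, 14/3) → C = 82
The feasible region is unbounded (it extends along (0, 1), (1, 0)), but C strictly increases along every unbounded feasible direction, so there is no improving ray and the minimum is attained at a vertex.

The binding constraints are 5x_1 + x_2 = 18 and 2x_1 + 7x_2 = 38.
Solving simultaneously gives x_1 = 8/3, x_2 = 14/3.

x_1 = 8/3, x_2 = 14/3, minimum C = 82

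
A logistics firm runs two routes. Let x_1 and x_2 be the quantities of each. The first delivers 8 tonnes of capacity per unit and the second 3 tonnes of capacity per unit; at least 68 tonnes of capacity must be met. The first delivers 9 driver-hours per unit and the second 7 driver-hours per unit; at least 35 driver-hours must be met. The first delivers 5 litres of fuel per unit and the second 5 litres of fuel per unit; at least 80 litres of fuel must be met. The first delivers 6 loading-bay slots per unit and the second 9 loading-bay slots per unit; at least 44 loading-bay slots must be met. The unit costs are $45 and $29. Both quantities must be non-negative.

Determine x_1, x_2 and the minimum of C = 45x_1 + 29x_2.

x_1 = 4, x_2 = 12, minimum C = 528

Vertices and C = 45x_1 + 29x_2:
  (0, 68/3) → C = 1972/3
  (16, 0) → C = 720
  (4, 12) → C = 528
The feasible region is unbounded (it extends along (0, 1), (1, 0)), but C strictly increases along every unbounded feasible direction, so there is no improving ray and the minimum is attained at a vertex.

The binding constraints are 8x_1 + 3x_2 = 68 and 5x_1 + 5x_2 = 80.
Solving simultaneously gives x_1 = 4, x_2 = 12.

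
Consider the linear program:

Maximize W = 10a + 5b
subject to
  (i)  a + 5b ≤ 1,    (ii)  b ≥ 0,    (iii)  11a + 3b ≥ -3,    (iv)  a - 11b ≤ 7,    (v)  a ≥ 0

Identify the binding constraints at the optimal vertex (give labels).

(i) and (ii)

Vertices and W = 10a + 5b:
  (1, 0) → W = 10
  (0, 1/5) → W = 1
  (0, 0) → W = 0

The maximum is at (1, 0). Substituting into each constraint, equality holds for (i) and (ii); the remaining constraints have slack.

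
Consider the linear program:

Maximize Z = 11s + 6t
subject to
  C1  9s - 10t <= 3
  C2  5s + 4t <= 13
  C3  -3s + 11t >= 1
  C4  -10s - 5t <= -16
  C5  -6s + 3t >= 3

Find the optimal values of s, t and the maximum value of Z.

s = 9/13, t = 31/13, maximum Z = 285/13

Vertices and Z = 11s + 6t:
  (-1/15, 10/3) → Z = 289/15
  (9/13, 31/13) → Z = 285/13
  (11/20, 21/10) → Z = 373/20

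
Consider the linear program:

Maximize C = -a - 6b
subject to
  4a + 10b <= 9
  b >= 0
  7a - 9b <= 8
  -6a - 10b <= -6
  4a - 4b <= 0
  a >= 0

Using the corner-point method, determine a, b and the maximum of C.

Feasible corners and C = -a - 6b:
  (9/14, 9/14) → C = -9/2
  (0, 9/10) → C = -27/5
  (3/8, 3/8) → C = -21/8
  (0, 3/5) → C = -18/5

a = 3/8, b = 3/8, maximum C = -21/8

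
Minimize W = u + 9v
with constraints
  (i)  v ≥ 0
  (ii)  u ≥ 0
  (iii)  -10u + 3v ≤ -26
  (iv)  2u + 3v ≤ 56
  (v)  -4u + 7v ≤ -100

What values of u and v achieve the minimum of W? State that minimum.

u = 25, v = 0, minimum W = 25

Vertices and W = u + 9v:
  (28, 0) → W = 28
  (25, 0) → W = 25
  (346/13, 12/13) → W = 454/13

The optimum lies where v = 0 and -4u + 7v = -100.
Solving simultaneously gives u = 25, v = 0.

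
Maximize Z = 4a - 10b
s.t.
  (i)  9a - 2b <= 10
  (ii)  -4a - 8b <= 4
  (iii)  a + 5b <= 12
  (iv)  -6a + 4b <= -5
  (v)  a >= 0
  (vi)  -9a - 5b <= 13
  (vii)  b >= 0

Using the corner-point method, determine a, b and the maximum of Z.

Corner points and Z = 4a - 10b:
  (5/4, 5/8) → Z = -5/4
  (10/9, 0) → Z = 40/9
  (5/6, 0) → Z = 10/3

At the optimal vertex, 9a - 2b = 10 and b = 0.
Solving simultaneously gives a = 10/9, b = 0.

a = 10/9, b = 0, maximum Z = 40/9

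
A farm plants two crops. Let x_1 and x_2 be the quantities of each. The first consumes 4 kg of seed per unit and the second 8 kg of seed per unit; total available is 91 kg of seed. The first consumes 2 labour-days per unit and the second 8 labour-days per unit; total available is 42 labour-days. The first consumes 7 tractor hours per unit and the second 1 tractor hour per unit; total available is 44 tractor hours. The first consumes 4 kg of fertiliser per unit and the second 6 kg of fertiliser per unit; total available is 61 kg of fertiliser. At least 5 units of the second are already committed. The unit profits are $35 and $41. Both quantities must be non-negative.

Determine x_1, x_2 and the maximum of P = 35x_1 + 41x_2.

Vertices and P = 35x_1 + 41x_2:
  (0, 21/4) → P = 861/4
  (0, 5) → P = 205
  (1, 5) → P = 240

x_1 = 1, x_2 = 5, maximum P = 240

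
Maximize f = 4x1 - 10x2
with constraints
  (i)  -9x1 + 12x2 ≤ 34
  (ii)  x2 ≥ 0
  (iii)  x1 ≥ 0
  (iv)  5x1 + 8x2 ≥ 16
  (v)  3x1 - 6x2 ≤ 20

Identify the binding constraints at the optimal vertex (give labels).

Extreme points and f = 4x1 - 10x2:
  (0, 17/6) → f = -85/3
  (16/5, 0) → f = 64/5
  (20/3, 0) → f = 80/3
  (0, 2) → f = -20
The feasible region is unbounded (it extends along (4, 3), (2, 1)), but f strictly decreases along every unbounded feasible direction, so there is no improving ray and the maximum is attained at a vertex.

The maximum is at (20/3, 0). Substituting into each constraint, equality holds for (ii) and (v); the remaining constraints have slack.

(ii) and (v)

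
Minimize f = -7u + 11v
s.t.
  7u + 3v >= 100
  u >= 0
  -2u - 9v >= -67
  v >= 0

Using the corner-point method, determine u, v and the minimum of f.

u = 67/2, v = 0, minimum f = -469/2

The optimum lies where -2u - 9v = -67 and v = 0.
Solving simultaneously gives u = 67/2, v = 0.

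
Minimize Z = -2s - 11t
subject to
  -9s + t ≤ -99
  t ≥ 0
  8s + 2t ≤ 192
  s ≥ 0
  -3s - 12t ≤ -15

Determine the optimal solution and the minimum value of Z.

Corner points and Z = -2s - 11t:
  (11, 0) → Z = -22
  (15, 36) → Z = -426
  (24, 0) → Z = -48

At the optimal vertex, -9s + t = -99 and 8s + 2t = 192.
Solving simultaneously gives s = 15, t = 36.

s = 15, t = 36, minimum Z = -426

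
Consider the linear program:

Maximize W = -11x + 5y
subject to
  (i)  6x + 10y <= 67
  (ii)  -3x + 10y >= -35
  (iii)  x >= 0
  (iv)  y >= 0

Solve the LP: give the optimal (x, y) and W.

x = 0, y = 67/10, maximum W = 67/2

Feasible corners and W = -11x + 5y:
  (0, 67/10) → W = 67/2
  (67/6, 0) → W = -737/6
  (0, 0) → W = 0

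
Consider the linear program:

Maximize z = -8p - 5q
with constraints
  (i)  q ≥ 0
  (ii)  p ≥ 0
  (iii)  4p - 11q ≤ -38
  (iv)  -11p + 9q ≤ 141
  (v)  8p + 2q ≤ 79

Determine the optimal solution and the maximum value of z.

Vertices and z = -8p - 5q:
  (0, 38/11) → z = -190/11
  (0, 47/3) → z = -235/3
  (793/96, 155/24) → z = -787/8
  (429/94, 1997/94) → z = -13417/94

p = 0, q = 38/11, maximum z = -190/11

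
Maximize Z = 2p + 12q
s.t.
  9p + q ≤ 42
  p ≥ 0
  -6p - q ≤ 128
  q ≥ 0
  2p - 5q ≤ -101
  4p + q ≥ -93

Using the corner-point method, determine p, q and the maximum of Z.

p = 0, q = 42, maximum Z = 504

Corner points and Z = 2p + 12q:
  (0, 42) → Z = 504
  (109/47, 993/47) → Z = 12134/47
  (0, 101/5) → Z = 1212/5

The binding constraints are 9p + q = 42 and p = 0.
Solving simultaneously gives p = 0, q = 42.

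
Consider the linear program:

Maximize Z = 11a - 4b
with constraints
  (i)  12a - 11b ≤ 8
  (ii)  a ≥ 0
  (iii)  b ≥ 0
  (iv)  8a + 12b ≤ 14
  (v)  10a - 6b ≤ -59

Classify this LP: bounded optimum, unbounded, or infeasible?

infeasible

The boundaries 12a - 11b = 8 and b = 0 meet at (2/3, 0), but that point violates 10a - 6b ≤ -59. Every candidate vertex is excluded by some other constraint, so the feasible region is empty.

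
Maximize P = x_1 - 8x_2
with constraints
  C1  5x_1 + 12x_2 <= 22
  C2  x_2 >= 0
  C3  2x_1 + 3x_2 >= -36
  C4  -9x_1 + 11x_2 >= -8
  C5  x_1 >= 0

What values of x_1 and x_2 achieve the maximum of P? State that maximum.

x_1 = 8/9, x_2 = 0, maximum P = 8/9

The optimum lies where x_2 = 0 and -9x_1 + 11x_2 = -8.
Solving simultaneously gives x_1 = 8/9, x_2 = 0.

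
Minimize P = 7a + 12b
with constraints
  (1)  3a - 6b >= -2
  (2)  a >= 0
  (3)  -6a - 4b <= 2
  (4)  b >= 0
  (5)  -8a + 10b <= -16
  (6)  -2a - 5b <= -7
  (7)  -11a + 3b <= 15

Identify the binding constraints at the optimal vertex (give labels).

(5) and (6)

Vertices and P = 7a + 12b:
  (58/9, 32/9) → P = 790/9
  (7/2, 0) → P = 49/2
  (5/2, 2/5) → P = 223/10
The feasible region is unbounded (it extends along (1, 0), (2, 1)), but P strictly increases along every unbounded feasible direction, so there is no improving ray and the minimum is attained at a vertex.

The minimum is at (5/2, 2/5). Substituting into each constraint, equality holds for (5) and (6); the remaining constraints have slack.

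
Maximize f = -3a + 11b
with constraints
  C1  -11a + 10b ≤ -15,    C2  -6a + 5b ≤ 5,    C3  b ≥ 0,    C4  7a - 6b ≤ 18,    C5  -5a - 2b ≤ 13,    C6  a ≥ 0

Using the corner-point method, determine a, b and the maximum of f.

a = 45/2, b = 93/4, maximum f = 753/4

Vertices and f = -3a + 11b:
  (15/11, 0) → f = -45/11
  (45/2, 93/4) → f = 753/4
  (18/7, 0) → f = -54/7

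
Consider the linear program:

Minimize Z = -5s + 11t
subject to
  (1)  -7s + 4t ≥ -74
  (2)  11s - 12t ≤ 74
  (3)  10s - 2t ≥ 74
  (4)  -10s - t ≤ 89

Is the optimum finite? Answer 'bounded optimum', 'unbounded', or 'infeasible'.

bounded optimum

Extreme points and Z = -5s + 11t:
  (74/5, 37/5) → Z = 37/5
  (370/49, 37/49) → Z = -1443/49
The feasible region has finitely many vertices and no improving ray; the minimum is -1443/49 at (370/49, 37/49).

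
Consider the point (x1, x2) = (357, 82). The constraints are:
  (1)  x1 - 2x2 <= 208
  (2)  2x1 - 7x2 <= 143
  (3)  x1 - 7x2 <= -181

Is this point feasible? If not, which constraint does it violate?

feasible

(1): 193 ≤ 208 ✓
(2): 140 ≤ 143 ✓
(3): -217 ≤ -181 ✓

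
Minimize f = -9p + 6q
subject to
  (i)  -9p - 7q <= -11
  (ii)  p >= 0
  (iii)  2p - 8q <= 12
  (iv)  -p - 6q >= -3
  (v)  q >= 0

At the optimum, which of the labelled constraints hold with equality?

(iv) and (v)

Corner points and f = -9p + 6q:
  (45/47, 16/47) → f = -309/47
  (11/9, 0) → f = -11
  (3, 0) → f = -27

The minimum is at (3, 0). Substituting into each constraint, equality holds for (iv) and (v); the remaining constraints have slack.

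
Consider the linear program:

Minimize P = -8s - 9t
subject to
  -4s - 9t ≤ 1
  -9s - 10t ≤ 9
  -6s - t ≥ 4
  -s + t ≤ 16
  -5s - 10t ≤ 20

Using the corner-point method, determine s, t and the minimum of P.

s = -20/7, t = 92/7, minimum P = -668/7

Vertices and P = -8s - 9t:
  (-71/41, 27/41) → P = 325/41
  (-7/10, 1/5) → P = 19/5
  (-169/19, 135/19) → P = 137/19
  (-20/7, 92/7) → P = -668/7

The binding constraints are -6s - t = 4 and -s + t = 16.
Solving simultaneously gives s = -20/7, t = 92/7.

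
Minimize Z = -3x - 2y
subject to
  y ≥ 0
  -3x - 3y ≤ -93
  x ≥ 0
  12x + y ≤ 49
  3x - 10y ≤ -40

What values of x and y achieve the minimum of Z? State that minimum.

The binding constraints are x = 0 and 12x + y = 49.
Solving simultaneously gives x = 0, y = 49.

x = 0, y = 49, minimum Z = -98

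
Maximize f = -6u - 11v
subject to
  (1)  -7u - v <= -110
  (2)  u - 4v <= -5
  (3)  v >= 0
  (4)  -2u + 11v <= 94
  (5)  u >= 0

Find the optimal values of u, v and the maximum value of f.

u = 15, v = 5, maximum f = -145

Vertices and f = -6u - 11v:
  (15, 5) → f = -145
  (1116/79, 878/79) → f = -16354/79
  (107, 28) → f = -950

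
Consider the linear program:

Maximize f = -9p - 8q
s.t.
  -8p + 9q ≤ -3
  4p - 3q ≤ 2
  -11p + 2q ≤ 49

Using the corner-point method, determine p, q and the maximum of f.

p = -151/25, q = -218/25, maximum f = 3103/25

Vertices and f = -9p - 8q:
  (3/4, 1/3) → f = -113/12
  (-447/83, -425/83) → f = 7423/83
  (-151/25, -218/25) → f = 3103/25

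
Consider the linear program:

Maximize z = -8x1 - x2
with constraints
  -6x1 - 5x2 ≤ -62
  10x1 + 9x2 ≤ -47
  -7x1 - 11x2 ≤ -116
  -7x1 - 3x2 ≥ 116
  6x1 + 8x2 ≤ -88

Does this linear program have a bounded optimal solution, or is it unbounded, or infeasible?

infeasible

The boundaries -7x1 - 11x2 = -116 and 6x1 + 8x2 = -88 meet at (-948/5, 656/5), but that point violates -6x1 - 5x2 ≤ -62. Every candidate vertex is excluded by some other constraint, so the feasible region is empty.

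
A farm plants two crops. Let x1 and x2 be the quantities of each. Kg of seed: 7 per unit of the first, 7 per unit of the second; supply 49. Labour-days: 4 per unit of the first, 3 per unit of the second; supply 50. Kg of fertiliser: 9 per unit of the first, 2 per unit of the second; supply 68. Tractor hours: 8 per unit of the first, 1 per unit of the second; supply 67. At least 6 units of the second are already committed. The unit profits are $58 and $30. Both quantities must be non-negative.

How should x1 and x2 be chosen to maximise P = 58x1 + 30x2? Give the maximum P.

Vertices and P = 58x1 + 30x2:
  (0, 7) → P = 210
  (0, 6) → P = 180
  (1, 6) → P = 238

At the optimal vertex, 7x1 + 7x2 = 49 and x2 = 6.
Solving simultaneously gives x1 = 1, x2 = 6.

x1 = 1, x2 = 6, maximum P = 238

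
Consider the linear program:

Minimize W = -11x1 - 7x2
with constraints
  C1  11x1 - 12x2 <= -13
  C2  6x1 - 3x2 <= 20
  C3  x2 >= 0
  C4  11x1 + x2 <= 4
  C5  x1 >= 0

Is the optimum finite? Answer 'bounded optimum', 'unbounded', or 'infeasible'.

bounded optimum

Extreme points and W = -11x1 - 7x2:
  (35/143, 17/13) → W = -154/13
  (0, 13/12) → W = -91/12
  (0, 4) → W = -28
The feasible region has finitely many vertices and no improving ray; the minimum is -28 at (0, 4).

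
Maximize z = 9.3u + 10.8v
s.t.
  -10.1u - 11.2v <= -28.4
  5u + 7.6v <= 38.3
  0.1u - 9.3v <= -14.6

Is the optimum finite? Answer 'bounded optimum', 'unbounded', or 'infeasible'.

bounded optimum

Feasible corners and z = 9.3u + 10.8v:
  (-1776/173, 8161/692) → z = 55179/1730
  (2012/1901, 3006/1901) → z = 255882/9505
  (24523/4726, 7683/4726) → z = 22377/340
The feasible region has finitely many vertices and no improving ray; the maximum is 22377/340 at (24523/4726, 7683/4726).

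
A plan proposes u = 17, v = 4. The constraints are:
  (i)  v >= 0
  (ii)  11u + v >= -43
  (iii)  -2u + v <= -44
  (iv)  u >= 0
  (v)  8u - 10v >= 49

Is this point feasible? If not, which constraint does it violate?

Constraint (iii): -2u + v = -30, which is not ≤ -44. All other constraints are satisfied.

not feasible — violates (iii)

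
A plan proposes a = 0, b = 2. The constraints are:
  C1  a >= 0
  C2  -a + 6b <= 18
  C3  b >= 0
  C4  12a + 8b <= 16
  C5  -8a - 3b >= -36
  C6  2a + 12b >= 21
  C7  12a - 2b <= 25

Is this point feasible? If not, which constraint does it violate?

feasible

C1: 0 ≥ 0 ✓
C2: 12 ≤ 18 ✓
C3: 2 ≥ 0 ✓
C4: 16 ≤ 16 ✓
C5: -6 ≥ -36 ✓
C6: 24 ≥ 21 ✓
C7: -4 ≤ 25 ✓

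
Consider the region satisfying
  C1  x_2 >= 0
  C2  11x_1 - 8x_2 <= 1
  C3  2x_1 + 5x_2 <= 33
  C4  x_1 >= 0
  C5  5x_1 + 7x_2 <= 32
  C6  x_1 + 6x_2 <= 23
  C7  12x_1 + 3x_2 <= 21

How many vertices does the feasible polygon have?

Pairwise boundary intersections that survive every other constraint:
  (1/11, 0)
  (0, 0)
  (57/43, 73/43)
  (0, 23/6)
  (19/23, 85/23)

5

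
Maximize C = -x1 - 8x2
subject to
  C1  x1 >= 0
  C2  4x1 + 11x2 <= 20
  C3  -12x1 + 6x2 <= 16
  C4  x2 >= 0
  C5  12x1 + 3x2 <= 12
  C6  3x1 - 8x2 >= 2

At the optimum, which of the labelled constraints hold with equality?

Vertices and C = -x1 - 8x2:
  (1, 0) → C = -1
  (2/3, 0) → C = -2/3
  (34/35, 4/35) → C = -66/35

The maximum is at (2/3, 0). Substituting into each constraint, equality holds for C4 and C6; the remaining constraints have slack.

C4 and C6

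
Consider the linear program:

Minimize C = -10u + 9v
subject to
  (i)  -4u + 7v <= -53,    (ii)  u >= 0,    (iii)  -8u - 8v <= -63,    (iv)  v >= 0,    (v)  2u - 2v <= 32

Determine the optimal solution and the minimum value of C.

u = 59/3, v = 11/3, minimum C = -491/3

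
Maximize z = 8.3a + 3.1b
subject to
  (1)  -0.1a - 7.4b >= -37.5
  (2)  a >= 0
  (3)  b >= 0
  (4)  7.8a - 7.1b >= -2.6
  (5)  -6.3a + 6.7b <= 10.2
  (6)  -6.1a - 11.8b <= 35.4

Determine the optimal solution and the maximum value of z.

a = 375, b = 0, maximum z = 3112.5

Extreme points and z = 8.3a + 3.1b:
  (375, 0) → z = 6225/2
  (24701/5843, 29276/5843) → z = 2957739/58430
  (0, 0) → z = 0
  (0, 26/71) → z = 403/355

At the optimal vertex, -0.1a - 7.4b = -37.5 and b = 0.
Solving simultaneously gives a = 375, b = 0.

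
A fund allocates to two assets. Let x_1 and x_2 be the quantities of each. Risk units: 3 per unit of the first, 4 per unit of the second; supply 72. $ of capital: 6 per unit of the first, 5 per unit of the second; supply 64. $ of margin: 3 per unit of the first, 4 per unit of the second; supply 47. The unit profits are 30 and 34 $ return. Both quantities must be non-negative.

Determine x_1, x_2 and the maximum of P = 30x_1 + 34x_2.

Feasible corners and P = 30x_1 + 34x_2:
  (0, 0) → P = 0
  (0, 47/4) → P = 799/2
  (32/3, 0) → P = 320
  (7/3, 10) → P = 410

At the optimal vertex, 6x_1 + 5x_2 = 64 and 3x_1 + 4x_2 = 47.
Solving simultaneously gives x_1 = 7/3, x_2 = 10.

x_1 = 7/3, x_2 = 10, maximum P = 410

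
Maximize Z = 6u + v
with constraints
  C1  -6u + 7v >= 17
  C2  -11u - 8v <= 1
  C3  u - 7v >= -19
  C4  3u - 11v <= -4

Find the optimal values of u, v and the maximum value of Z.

u = 2/5, v = 97/35, maximum Z = 181/35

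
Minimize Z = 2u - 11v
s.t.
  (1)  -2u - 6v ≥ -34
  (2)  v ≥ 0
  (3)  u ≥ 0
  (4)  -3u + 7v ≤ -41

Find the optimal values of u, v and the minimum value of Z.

Vertices and Z = 2u - 11v:
  (17, 0) → Z = 34
  (121/8, 5/8) → Z = 187/8
  (41/3, 0) → Z = 82/3

The optimum lies where -2u - 6v = -34 and -3u + 7v = -41.
Solving simultaneously gives u = 121/8, v = 5/8.

u = 121/8, v = 5/8, minimum Z = 187/8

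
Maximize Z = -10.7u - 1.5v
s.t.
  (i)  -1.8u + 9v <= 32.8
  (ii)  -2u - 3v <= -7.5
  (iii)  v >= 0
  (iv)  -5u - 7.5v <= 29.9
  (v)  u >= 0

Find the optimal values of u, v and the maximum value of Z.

The feasible region is unbounded (it extends along (1, 0), (5, 1)), but Z strictly decreases along every unbounded feasible direction, so there is no improving ray and the maximum is attained at a vertex.

At the optimal vertex, -2u - 3v = -7.5 and u = 0.
Solving simultaneously gives u = 0, v = 5/2.

u = 0, v = 2.5, maximum Z = -3.75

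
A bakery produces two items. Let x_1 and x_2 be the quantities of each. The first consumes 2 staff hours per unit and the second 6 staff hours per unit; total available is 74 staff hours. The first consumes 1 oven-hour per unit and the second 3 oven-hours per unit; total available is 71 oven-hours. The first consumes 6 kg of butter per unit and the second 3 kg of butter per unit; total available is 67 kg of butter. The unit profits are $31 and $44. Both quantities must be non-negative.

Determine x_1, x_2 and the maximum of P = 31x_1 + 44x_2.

x_1 = 6, x_2 = 31/3, maximum P = 1922/3

Corner points and P = 31x_1 + 44x_2:
  (0, 0) → P = 0
  (0, 37/3) → P = 1628/3
  (67/6, 0) → P = 2077/6
  (6, 31/3) → P = 1922/3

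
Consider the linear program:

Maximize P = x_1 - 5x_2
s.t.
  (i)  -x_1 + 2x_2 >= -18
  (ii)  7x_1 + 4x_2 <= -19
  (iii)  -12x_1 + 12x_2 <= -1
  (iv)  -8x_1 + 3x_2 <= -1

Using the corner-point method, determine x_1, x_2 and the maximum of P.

x_1 = -4, x_2 = -11, maximum P = 51

Feasible corners and P = x_1 - 5x_2:
  (17/9, -145/18) → P = 253/6
  (-4, -11) → P = 51
  (-1, -3) → P = 14

At the optimal vertex, -x_1 + 2x_2 = -18 and -8x_1 + 3x_2 = -1.
Solving simultaneously gives x_1 = -4, x_2 = -11.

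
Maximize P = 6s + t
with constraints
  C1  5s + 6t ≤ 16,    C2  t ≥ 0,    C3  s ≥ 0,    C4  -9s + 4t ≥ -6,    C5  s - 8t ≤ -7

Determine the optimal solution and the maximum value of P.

s = 50/37, t = 57/37, maximum P = 357/37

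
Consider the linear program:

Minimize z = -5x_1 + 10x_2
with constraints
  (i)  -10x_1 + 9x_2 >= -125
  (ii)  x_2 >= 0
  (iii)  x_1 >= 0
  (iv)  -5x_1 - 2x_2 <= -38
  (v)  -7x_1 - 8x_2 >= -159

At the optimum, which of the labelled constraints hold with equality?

Corner points and z = -5x_1 + 10x_2:
  (25/2, 0) → z = -125/2
  (17, 5) → z = -35
  (38/5, 0) → z = -38
  (0, 19) → z = 190
  (0, 159/8) → z = 795/4

The minimum is at (25/2, 0). Substituting into each constraint, equality holds for (i) and (ii); the remaining constraints have slack.

(i) and (ii)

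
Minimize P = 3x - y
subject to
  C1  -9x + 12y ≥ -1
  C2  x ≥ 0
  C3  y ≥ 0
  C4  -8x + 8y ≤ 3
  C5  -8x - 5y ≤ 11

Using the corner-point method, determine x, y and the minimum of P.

Corner points and P = 3x - y:
  (1/9, 0) → P = 1/3
  (0, 0) → P = 0
  (0, 3/8) → P = -3/8
The feasible region is unbounded (it extends along (1, 1), (4, 3)), but P strictly increases along every unbounded feasible direction, so there is no improving ray and the minimum is attained at a vertex.

x = 0, y = 3/8, minimum P = -3/8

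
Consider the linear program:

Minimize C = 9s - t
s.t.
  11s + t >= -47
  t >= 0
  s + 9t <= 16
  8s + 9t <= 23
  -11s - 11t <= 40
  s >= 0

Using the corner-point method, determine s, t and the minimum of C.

Vertices and C = 9s - t:
  (23/8, 0) → C = 207/8
  (0, 0) → C = 0
  (1, 5/3) → C = 22/3
  (0, 16/9) → C = -16/9

s = 0, t = 16/9, minimum C = -16/9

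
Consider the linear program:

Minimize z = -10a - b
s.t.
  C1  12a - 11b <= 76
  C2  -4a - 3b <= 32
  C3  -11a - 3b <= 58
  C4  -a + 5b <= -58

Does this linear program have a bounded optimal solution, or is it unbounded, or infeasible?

infeasible

The boundaries 12a - 11b = 76 and -4a - 3b = 32 meet at (-31/20, -43/5), but that point violates -a + 5b ≤ -58. Every candidate vertex is excluded by some other constraint, so the feasible region is empty.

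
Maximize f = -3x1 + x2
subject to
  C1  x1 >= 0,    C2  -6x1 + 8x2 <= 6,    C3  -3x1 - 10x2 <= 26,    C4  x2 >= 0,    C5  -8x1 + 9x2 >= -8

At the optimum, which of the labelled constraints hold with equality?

Vertices and f = -3x1 + x2:
  (0, 3/4) → f = 3/4
  (0, 0) → f = 0
  (59/5, 48/5) → f = -129/5
  (1, 0) → f = -3

The maximum is at (0, 3/4). Substituting into each constraint, equality holds for C1 and C2; the remaining constraints have slack.

C1 and C2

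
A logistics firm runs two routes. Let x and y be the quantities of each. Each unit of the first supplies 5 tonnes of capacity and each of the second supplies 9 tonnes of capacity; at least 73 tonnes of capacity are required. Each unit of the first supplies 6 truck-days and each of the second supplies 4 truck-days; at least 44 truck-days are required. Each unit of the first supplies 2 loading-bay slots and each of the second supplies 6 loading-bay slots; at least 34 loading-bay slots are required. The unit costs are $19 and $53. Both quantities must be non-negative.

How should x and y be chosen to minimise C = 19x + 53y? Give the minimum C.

Feasible corners and C = 19x + 53y:
  (0, 11) → C = 583
  (17, 0) → C = 323
  (52/17, 109/17) → C = 6765/17
  (11, 2) → C = 315
The feasible region is unbounded (it extends along (0, 1), (1, 0)), but C strictly increases along every unbounded feasible direction, so there is no improving ray and the minimum is attained at a vertex.

x = 11, y = 2, minimum C = 315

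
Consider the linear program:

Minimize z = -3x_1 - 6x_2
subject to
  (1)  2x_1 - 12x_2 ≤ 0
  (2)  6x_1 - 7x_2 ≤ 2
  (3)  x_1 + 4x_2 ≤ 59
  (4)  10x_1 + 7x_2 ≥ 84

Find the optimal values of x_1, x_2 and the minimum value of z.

x_1 = 421/31, x_2 = 352/31, minimum z = -3375/31

Corner points and z = -3x_1 - 6x_2:
  (421/31, 352/31) → z = -3375/31
  (43/8, 121/28) → z = -2355/56
  (-7/3, 46/3) → z = -85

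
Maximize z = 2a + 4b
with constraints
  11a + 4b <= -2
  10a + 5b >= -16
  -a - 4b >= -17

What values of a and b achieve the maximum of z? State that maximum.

a = -19/10, b = 189/40, maximum z = 151/10

Vertices and z = 2a + 4b:
  (18/5, -52/5) → z = -172/5
  (-19/10, 189/40) → z = 151/10
  (-149/35, 186/35) → z = 446/35

The optimum lies where 11a + 4b = -2 and -a - 4b = -17.
Solving simultaneously gives a = -19/10, b = 189/40.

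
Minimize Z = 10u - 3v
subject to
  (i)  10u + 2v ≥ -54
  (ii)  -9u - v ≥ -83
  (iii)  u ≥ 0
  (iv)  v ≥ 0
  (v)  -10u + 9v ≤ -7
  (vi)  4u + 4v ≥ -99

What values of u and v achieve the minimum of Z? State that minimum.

u = 7/10, v = 0, minimum Z = 7

Extreme points and Z = 10u - 3v:
  (83/9, 0) → Z = 830/9
  (58/7, 59/7) → Z = 403/7
  (7/10, 0) → Z = 7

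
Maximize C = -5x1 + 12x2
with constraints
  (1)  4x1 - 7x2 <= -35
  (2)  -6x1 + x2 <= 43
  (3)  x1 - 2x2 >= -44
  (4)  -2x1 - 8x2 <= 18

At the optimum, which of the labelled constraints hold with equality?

(1) and (3)

Feasible corners and C = -5x1 + 12x2:
  (-7, 1) → C = 47
  (238, 141) → C = 502
  (-42/11, 221/11) → C = 2862/11

The maximum is at (238, 141). Substituting into each constraint, equality holds for (1) and (3); the remaining constraints have slack.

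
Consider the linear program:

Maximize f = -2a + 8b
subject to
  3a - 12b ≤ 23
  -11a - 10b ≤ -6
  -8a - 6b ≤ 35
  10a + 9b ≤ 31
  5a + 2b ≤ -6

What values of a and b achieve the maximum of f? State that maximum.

a = -167/4, b = 299/6, maximum f = 2893/6

Extreme points and f = -2a + 8b:
  (-193/7, 433/14) → f = 2118/7
  (-18/7, 24/7) → f = 228/7
  (-167/4, 299/6) → f = 2893/6
  (-116/25, 43/5) → f = 1952/25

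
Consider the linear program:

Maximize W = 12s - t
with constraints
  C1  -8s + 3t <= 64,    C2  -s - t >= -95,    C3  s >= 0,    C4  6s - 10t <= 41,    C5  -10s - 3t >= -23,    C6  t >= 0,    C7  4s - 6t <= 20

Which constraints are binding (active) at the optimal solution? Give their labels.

Extreme points and W = 12s - t:
  (0, 23/3) → W = -23/3
  (0, 0) → W = 0
  (23/10, 0) → W = 138/5

The maximum is at (23/10, 0). Substituting into each constraint, equality holds for C5 and C6; the remaining constraints have slack.

C5 and C6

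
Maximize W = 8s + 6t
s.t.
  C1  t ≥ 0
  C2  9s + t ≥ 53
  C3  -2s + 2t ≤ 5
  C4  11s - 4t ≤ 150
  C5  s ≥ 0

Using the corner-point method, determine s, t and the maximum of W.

s = 160/7, t = 355/14, maximum W = 335

The optimum lies where -2s + 2t = 5 and 11s - 4t = 150.
Solving simultaneously gives s = 160/7, t = 355/14.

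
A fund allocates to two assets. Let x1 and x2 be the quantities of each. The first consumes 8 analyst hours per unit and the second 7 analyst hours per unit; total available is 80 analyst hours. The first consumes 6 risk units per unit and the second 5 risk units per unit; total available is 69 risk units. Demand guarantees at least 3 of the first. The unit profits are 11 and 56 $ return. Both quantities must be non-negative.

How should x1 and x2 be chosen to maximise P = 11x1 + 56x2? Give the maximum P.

x1 = 3, x2 = 8, maximum P = 481

Corner points and P = 11x1 + 56x2:
  (10, 0) → P = 110
  (3, 0) → P = 33
  (3, 8) → P = 481

The binding constraints are 8x1 + 7x2 = 80 and x1 = 3.
Solving simultaneously gives x1 = 3, x2 = 8.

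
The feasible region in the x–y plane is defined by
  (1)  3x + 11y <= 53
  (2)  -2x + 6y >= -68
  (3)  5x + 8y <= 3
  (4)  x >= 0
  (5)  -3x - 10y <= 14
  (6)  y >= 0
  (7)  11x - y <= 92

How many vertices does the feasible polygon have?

3

Intersecting each pair of boundary lines and keeping only the points that satisfy every inequality leaves:
  (0, 3/8)
  (3/5, 0)
  (0, 0)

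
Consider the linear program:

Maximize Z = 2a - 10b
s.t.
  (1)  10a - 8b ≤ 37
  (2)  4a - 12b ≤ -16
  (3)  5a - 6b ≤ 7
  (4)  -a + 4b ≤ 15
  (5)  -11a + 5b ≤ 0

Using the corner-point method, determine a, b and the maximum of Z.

a = 5/7, b = 11/7, maximum Z = -100/7

Feasible corners and Z = 2a - 10b:
  (83/10, 23/4) → Z = -409/10
  (67/8, 187/32) → Z = -667/16
  (5, 3) → Z = -20
  (5/7, 11/7) → Z = -100/7
  (25/13, 55/13) → Z = -500/13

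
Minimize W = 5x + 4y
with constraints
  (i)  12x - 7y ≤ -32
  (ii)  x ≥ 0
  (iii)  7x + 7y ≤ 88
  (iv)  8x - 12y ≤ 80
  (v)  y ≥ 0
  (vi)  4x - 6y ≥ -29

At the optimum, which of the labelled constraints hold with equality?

(i) and (ii)

Vertices and W = 5x + 4y:
  (0, 32/7) → W = 128/7
  (1/4, 5) → W = 85/4
  (0, 29/6) → W = 58/3

The minimum is at (0, 32/7). Substituting into each constraint, equality holds for (i) and (ii); the remaining constraints have slack.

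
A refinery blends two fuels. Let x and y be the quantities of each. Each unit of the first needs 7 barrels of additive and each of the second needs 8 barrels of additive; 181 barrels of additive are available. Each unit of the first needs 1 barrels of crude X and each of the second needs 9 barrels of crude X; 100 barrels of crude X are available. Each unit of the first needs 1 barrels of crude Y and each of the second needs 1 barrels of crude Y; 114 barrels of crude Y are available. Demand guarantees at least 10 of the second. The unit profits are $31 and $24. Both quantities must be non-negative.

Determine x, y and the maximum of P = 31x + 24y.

Vertices and P = 31x + 24y:
  (0, 100/9) → P = 800/3
  (0, 10) → P = 240
  (10, 10) → P = 550

x = 10, y = 10, maximum P = 550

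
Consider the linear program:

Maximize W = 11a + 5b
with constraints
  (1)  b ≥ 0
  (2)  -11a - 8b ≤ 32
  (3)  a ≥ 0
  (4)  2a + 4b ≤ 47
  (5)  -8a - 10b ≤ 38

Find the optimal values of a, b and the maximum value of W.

a = 47/2, b = 0, maximum W = 517/2

Corner points and W = 11a + 5b:
  (0, 0) → W = 0
  (47/2, 0) → W = 517/2
  (0, 47/4) → W = 235/4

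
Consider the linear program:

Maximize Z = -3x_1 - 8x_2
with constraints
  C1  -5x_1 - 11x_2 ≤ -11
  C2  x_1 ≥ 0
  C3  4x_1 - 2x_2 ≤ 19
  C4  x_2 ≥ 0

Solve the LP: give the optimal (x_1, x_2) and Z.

x_1 = 11/5, x_2 = 0, maximum Z = -33/5

The feasible region is unbounded (it extends along (0, 1), (1, 2)), but Z strictly decreases along every unbounded feasible direction, so there is no improving ray and the maximum is attained at a vertex.

The optimum lies where -5x_1 - 11x_2 = -11 and x_2 = 0.
Solving simultaneously gives x_1 = 11/5, x_2 = 0.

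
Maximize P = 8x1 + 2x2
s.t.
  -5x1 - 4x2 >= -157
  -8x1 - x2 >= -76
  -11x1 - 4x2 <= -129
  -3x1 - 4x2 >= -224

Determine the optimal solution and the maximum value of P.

x1 = 49/9, x2 = 292/9, maximum P = 976/9

Corner points and P = 8x1 + 2x2:
  (49/9, 292/9) → P = 976/9
  (-14/3, 541/12) → P = 317/6
  (25/3, 28/3) → P = 256/3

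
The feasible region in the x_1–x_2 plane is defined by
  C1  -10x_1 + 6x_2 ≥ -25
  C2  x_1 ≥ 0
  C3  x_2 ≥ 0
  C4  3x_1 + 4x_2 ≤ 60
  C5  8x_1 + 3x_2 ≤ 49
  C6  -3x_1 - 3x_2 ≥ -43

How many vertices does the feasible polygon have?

Intersecting each pair of boundary lines and keeping only the points that satisfy every inequality leaves:
  (5/2, 0)
  (123/26, 145/39)
  (0, 0)
  (0, 43/3)
  (6/5, 197/15)

5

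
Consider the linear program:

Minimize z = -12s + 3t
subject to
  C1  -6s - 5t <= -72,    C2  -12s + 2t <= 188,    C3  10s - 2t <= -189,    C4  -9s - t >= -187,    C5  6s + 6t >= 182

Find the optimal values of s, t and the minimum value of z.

s = 1/2, t = 97, minimum z = 285

Feasible corners and z = -12s + 3t:
  (1/2, 97) → z = 285
  (31/5, 656/5) → z = 1596/5
  (185/28, 3571/28) → z = 8493/28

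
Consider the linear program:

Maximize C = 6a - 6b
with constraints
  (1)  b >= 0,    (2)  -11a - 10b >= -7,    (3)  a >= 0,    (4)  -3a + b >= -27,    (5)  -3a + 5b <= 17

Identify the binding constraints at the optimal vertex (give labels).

(1) and (2)

Extreme points and C = 6a - 6b:
  (7/11, 0) → C = 42/11
  (0, 0) → C = 0
  (0, 7/10) → C = -21/5

The maximum is at (7/11, 0). Substituting into each constraint, equality holds for (1) and (2); the remaining constraints have slack.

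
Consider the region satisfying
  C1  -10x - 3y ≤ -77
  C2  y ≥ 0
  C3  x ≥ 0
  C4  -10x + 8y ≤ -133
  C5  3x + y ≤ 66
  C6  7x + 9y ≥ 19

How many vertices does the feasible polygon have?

Pairwise boundary intersections that survive every other constraint:
  (133/10, 0)
  (22, 0)
  (661/34, 261/34)

3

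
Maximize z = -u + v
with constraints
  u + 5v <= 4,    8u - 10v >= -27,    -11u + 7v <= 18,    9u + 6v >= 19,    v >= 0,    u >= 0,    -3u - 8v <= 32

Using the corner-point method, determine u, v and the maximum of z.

u = 71/39, v = 17/39, maximum z = -18/13

Corner points and z = -u + v:
  (71/39, 17/39) → z = -18/13
  (4, 0) → z = -4
  (19/9, 0) → z = -19/9

The optimum lies where u + 5v = 4 and 9u + 6v = 19.
Solving simultaneously gives u = 71/39, v = 17/39.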